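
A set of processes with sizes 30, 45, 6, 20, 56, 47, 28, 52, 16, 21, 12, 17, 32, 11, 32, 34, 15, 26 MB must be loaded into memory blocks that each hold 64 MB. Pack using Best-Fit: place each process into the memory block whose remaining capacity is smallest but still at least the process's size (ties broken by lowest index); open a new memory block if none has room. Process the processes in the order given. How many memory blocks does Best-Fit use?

9

memory block 1: place 30 MB, 34 MB left
memory block 2: place 45 MB, 19 MB left
memory block 2: place 6 MB, 13 MB left
memory block 1: place 20 MB, 14 MB left
memory block 3: place 56 MB, 8 MB left
memory block 4: place 47 MB, 17 MB left
memory block 5: place 28 MB, 36 MB left
memory block 6: place 52 MB, 12 MB left
memory block 4: place 16 MB, 1 MB left
memory block 5: place 21 MB, 15 MB left
memory block 6: place 12 MB, 0 MB left
memory block 7: place 17 MB, 47 MB left
memory block 7: place 32 MB, 15 MB left
memory block 2: place 11 MB, 2 MB left
memory block 8: place 32 MB, 32 MB left
memory block 9: place 34 MB, 30 MB left
memory block 5: place 15 MB, 0 MB left
memory block 9: place 26 MB, 4 MB left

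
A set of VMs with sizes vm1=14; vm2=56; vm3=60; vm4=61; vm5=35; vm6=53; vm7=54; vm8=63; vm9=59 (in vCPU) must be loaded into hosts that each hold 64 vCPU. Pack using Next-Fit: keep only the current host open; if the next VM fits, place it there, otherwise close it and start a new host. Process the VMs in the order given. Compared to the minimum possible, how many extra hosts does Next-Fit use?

Next-Fit: [14] [56] [60] [61] [35] [53] [54] [63] [59] → 9 hosts.
Total size 455 vCPU; any packing needs at least ⌈455/64⌉ = 8 hosts.
An optimal packing achieves that bound: [63] [61] [60] [59] [56] [54] [53] [35,14] → 8 hosts.
Excess: 9 − 8 = 1.

1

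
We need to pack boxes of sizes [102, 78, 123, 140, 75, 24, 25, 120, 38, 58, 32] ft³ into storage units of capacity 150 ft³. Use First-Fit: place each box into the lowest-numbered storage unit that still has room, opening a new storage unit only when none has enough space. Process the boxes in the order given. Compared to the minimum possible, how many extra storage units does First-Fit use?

1

First-Fit: [102,24] [78,25,38] [123] [140] [75,58] [120] [32] → 7 storage units.
Total size 815 ft³; any packing needs at least ⌈815/150⌉ = 6 storage units.
An optimal packing achieves that bound: [140] [123,25] [120,24] [102,38] [78,58] [75,32] → 6 storage units.
Excess: 7 − 6 = 1.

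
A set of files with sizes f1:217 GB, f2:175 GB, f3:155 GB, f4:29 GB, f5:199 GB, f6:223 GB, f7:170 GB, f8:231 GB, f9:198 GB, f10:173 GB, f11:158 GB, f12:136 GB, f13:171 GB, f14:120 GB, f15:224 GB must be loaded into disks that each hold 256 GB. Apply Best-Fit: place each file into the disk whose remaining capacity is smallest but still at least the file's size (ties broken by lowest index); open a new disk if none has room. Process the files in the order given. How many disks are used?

disk 1: place f1 (217 GB), 39 GB left
disk 2: place f2 (175 GB), 81 GB left
disk 3: place f3 (155 GB), 101 GB left
disk 1: place f4 (29 GB), 10 GB left
disk 4: place f5 (199 GB), 57 GB left
disk 5: place f6 (223 GB), 33 GB left
disk 6: place f7 (170 GB), 86 GB left
disk 7: place f8 (231 GB), 25 GB left
disk 8: place f9 (198 GB), 58 GB left
disk 9: place f10 (173 GB), 83 GB left
disk 10: place f11 (158 GB), 98 GB left
disk 11: place f12 (136 GB), 120 GB left
disk 12: place f13 (171 GB), 85 GB left
disk 11: place f14 (120 GB), 0 GB left
disk 13: place f15 (224 GB), 32 GB left

13 disks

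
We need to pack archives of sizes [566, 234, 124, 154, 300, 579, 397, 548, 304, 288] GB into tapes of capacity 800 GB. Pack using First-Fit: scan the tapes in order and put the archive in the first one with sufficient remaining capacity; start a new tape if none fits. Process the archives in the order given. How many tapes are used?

Put 566 GB in tape 1; 234 GB remain.
Put 234 GB in tape 1; 0 GB remain.
Put 124 GB in tape 2; 676 GB remain.
Put 154 GB in tape 2; 522 GB remain.
Put 300 GB in tape 2; 222 GB remain.
Put 579 GB in tape 3; 221 GB remain.
Put 397 GB in tape 4; 403 GB remain.
Put 548 GB in tape 5; 252 GB remain.
Put 304 GB in tape 4; 99 GB remain.
Put 288 GB in tape 6; 512 GB remain.
Final tapes: [566,234] [124,154,300] [579] [397,304] [548] [288].

6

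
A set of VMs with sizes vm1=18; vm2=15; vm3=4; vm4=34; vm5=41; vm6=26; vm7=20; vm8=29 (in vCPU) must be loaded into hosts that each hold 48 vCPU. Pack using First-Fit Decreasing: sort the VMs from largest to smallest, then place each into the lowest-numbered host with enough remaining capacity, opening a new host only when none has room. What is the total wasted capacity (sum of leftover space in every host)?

53

Sorted descending: 41, 34, 29, 26, 20, 18, 15, 4.
41 vCPU → host 1 (remaining 7 vCPU)
34 vCPU → host 2 (remaining 14 vCPU)
29 vCPU → host 3 (remaining 19 vCPU)
26 vCPU → host 4 (remaining 22 vCPU)
20 vCPU → host 4 (remaining 2 vCPU)
18 vCPU → host 3 (remaining 1 vCPU)
15 vCPU → host 5 (remaining 33 vCPU)
4 vCPU → host 1 (remaining 3 vCPU)
5 hosts × 48 vCPU = 240 vCPU; used 187 vCPU; unused 53 vCPU.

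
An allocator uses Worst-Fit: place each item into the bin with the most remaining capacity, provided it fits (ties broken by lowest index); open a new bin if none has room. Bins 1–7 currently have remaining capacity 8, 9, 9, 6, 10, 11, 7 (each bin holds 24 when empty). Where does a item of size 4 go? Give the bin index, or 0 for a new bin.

6

Bins with room: bin 1 (8), bin 2 (9), bin 3 (9), bin 4 (6), bin 5 (10), bin 6 (11), bin 7 (7).
Most room is bin 6 with 11 free.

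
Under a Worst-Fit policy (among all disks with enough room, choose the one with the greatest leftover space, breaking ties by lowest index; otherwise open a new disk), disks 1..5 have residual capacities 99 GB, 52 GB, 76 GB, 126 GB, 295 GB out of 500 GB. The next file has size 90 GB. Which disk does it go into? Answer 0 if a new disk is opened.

Disks with room: disk 1 (99 GB), disk 4 (126 GB), disk 5 (295 GB).
Most room is disk 5 with 295 GB free.

5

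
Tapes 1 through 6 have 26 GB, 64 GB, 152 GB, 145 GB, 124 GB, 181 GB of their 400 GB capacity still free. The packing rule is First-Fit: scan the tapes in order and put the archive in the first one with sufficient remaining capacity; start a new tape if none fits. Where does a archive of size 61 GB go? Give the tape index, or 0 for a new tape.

2

Tapes with room: tape 2 (64 GB), tape 3 (152 GB), tape 4 (145 GB), tape 5 (124 GB), tape 6 (181 GB).
The first with room is tape 2.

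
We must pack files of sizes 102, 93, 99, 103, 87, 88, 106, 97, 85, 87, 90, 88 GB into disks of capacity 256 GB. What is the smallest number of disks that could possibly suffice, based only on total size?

Total size = 102 + 93 + 99 + 103 + 87 + 88 + 106 + 97 + 85 + 87 + 90 + 88 = 1125 GB.
⌈1125 / 256⌉ = 5.

5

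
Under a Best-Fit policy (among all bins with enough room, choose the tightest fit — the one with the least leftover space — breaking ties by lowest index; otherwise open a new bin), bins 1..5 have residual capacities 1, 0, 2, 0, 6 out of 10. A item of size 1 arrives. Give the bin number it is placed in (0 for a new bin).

1

Bins with room: bin 1 (1), bin 3 (2), bin 5 (6).
Tightest fit is bin 1 with 1 free.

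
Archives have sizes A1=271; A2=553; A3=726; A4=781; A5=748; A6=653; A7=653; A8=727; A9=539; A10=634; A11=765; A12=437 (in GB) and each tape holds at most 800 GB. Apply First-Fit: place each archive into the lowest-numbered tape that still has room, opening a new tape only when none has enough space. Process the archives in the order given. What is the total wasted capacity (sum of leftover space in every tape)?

A1 (271 GB) → tape 1 (remaining 529 GB)
A2 (553 GB) → tape 2 (remaining 247 GB)
A3 (726 GB) → tape 3 (remaining 74 GB)
A4 (781 GB) → tape 4 (remaining 19 GB)
A5 (748 GB) → tape 5 (remaining 52 GB)
A6 (653 GB) → tape 6 (remaining 147 GB)
A7 (653 GB) → tape 7 (remaining 147 GB)
A8 (727 GB) → tape 8 (remaining 73 GB)
A9 (539 GB) → tape 9 (remaining 261 GB)
A10 (634 GB) → tape 10 (remaining 166 GB)
A11 (765 GB) → tape 11 (remaining 35 GB)
A12 (437 GB) → tape 1 (remaining 92 GB)
11 tapes × 800 GB = 8800 GB; used 7487 GB; unused 1313 GB.

1313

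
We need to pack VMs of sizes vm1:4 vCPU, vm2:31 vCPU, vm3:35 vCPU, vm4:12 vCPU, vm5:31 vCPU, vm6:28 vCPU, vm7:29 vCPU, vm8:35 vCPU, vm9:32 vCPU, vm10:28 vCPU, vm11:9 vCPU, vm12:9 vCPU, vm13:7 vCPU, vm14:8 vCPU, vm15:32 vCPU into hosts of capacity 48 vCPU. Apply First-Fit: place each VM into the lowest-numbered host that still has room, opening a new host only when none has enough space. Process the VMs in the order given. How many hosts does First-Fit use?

host 1: place vm1 (4 vCPU), 44 vCPU left
host 1: place vm2 (31 vCPU), 13 vCPU left
host 2: place vm3 (35 vCPU), 13 vCPU left
host 1: place vm4 (12 vCPU), 1 vCPU left
host 3: place vm5 (31 vCPU), 17 vCPU left
host 4: place vm6 (28 vCPU), 20 vCPU left
host 5: place vm7 (29 vCPU), 19 vCPU left
host 6: place vm8 (35 vCPU), 13 vCPU left
host 7: place vm9 (32 vCPU), 16 vCPU left
host 8: place vm10 (28 vCPU), 20 vCPU left
host 2: place vm11 (9 vCPU), 4 vCPU left
host 3: place vm12 (9 vCPU), 8 vCPU left
host 3: place vm13 (7 vCPU), 1 vCPU left
host 4: place vm14 (8 vCPU), 12 vCPU left
host 9: place vm15 (32 vCPU), 16 vCPU left
Final hosts: [4,31,12] [35,9] [31,9,7] [28,8] [29] [35] [32] [28] [32].

9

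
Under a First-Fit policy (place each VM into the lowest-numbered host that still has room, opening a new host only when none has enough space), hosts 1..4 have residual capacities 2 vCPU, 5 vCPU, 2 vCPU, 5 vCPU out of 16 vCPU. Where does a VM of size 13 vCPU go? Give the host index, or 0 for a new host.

0

No host has ≥ 13 vCPU free, so a new host is opened.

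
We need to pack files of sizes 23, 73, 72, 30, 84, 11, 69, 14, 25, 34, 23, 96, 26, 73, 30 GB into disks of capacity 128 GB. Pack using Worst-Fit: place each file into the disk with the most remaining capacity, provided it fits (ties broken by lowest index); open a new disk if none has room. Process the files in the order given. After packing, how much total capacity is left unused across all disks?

213

Put 23 GB in disk 1; 105 GB remain.
Put 73 GB in disk 1; 32 GB remain.
Put 72 GB in disk 2; 56 GB remain.
Put 30 GB in disk 2; 26 GB remain.
Put 84 GB in disk 3; 44 GB remain.
Put 11 GB in disk 3; 33 GB remain.
Put 69 GB in disk 4; 59 GB remain.
Put 14 GB in disk 4; 45 GB remain.
Put 25 GB in disk 4; 20 GB remain.
Put 34 GB in disk 5; 94 GB remain.
Put 23 GB in disk 5; 71 GB remain.
Put 96 GB in disk 6; 32 GB remain.
Put 26 GB in disk 5; 45 GB remain.
Put 73 GB in disk 7; 55 GB remain.
Put 30 GB in disk 7; 25 GB remain.
7 disks × 128 GB = 896 GB; used 683 GB; unused 213 GB.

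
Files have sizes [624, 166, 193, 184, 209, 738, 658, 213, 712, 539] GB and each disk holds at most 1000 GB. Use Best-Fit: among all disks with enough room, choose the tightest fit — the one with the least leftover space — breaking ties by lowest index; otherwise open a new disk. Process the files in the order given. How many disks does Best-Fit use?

Put 624 GB in disk 1; 376 GB remain.
Put 166 GB in disk 1; 210 GB remain.
Put 193 GB in disk 1; 17 GB remain.
Put 184 GB in disk 2; 816 GB remain.
Put 209 GB in disk 2; 607 GB remain.
Put 738 GB in disk 3; 262 GB remain.
Put 658 GB in disk 4; 342 GB remain.
Put 213 GB in disk 3; 49 GB remain.
Put 712 GB in disk 5; 288 GB remain.
Put 539 GB in disk 2; 68 GB remain.
Final disks: [624,166,193] [184,209,539] [738,213] [658] [712].

5 disks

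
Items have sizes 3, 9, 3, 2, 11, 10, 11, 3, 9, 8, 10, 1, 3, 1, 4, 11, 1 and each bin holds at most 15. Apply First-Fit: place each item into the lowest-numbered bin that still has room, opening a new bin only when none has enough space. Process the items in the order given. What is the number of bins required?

8

bin 1: place 3, 12 left
bin 1: place 9, 3 left
bin 1: place 3, 0 left
bin 2: place 2, 13 left
bin 2: place 11, 2 left
bin 3: place 10, 5 left
bin 4: place 11, 4 left
bin 3: place 3, 2 left
bin 5: place 9, 6 left
bin 6: place 8, 7 left
bin 7: place 10, 5 left
bin 2: place 1, 1 left
bin 4: place 3, 1 left
bin 2: place 1, 0 left
bin 5: place 4, 2 left
bin 8: place 11, 4 left
bin 3: place 1, 1 left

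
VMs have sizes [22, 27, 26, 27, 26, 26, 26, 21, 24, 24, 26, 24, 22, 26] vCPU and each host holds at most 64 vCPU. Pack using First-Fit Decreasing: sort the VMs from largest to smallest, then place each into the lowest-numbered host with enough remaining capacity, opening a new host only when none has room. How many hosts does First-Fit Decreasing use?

7

Sorted descending: 27, 27, 26, 26, 26, 26, 26, 26, 24, 24, 24, 22, 22, 21.
Put 27 vCPU in host 1; 37 vCPU remain.
Put 27 vCPU in host 1; 10 vCPU remain.
Put 26 vCPU in host 2; 38 vCPU remain.
Put 26 vCPU in host 2; 12 vCPU remain.
Put 26 vCPU in host 3; 38 vCPU remain.
Put 26 vCPU in host 3; 12 vCPU remain.
Put 26 vCPU in host 4; 38 vCPU remain.
Put 26 vCPU in host 4; 12 vCPU remain.
Put 24 vCPU in host 5; 40 vCPU remain.
Put 24 vCPU in host 5; 16 vCPU remain.
Put 24 vCPU in host 6; 40 vCPU remain.
Put 22 vCPU in host 6; 18 vCPU remain.
Put 22 vCPU in host 7; 42 vCPU remain.
Put 21 vCPU in host 7; 21 vCPU remain.
Final hosts: [27,27] [26,26] [26,26] [26,26] [24,24] [24,22] [22,21].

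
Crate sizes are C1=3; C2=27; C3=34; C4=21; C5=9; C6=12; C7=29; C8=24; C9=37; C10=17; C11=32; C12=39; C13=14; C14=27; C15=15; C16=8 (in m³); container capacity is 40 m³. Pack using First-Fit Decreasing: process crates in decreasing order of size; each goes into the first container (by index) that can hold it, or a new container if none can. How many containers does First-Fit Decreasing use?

10 containers

Sorted descending: 39, 37, 34, 32, 29, 27, 27, 24, 21, 17, 15, 14, 12, 9, 8, 3.
container 1: place 39 m³, 1 m³ left
container 2: place 37 m³, 3 m³ left
container 3: place 34 m³, 6 m³ left
container 4: place 32 m³, 8 m³ left
container 5: place 29 m³, 11 m³ left
container 6: place 27 m³, 13 m³ left
container 7: place 27 m³, 13 m³ left
container 8: place 24 m³, 16 m³ left
container 9: place 21 m³, 19 m³ left
container 9: place 17 m³, 2 m³ left
container 8: place 15 m³, 1 m³ left
container 10: place 14 m³, 26 m³ left
container 6: place 12 m³, 1 m³ left
container 5: place 9 m³, 2 m³ left
container 4: place 8 m³, 0 m³ left
container 2: place 3 m³, 0 m³ left
Final containers: [39] [37,3] [34] [32,8] [29,9] [27,12] [27] [24,15] [21,17] [14].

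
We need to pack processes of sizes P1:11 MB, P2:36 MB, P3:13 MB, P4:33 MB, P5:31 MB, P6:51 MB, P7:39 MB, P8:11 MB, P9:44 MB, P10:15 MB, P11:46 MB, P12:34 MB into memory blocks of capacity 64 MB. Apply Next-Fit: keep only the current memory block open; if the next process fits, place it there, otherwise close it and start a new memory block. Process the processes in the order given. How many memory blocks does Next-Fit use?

7 memory blocks

Put P1 (11 MB) in memory block 1; 53 MB remain.
Put P2 (36 MB) in memory block 1; 17 MB remain.
Put P3 (13 MB) in memory block 1; 4 MB remain.
Put P4 (33 MB) in memory block 2; 31 MB remain.
Put P5 (31 MB) in memory block 2; 0 MB remain.
Put P6 (51 MB) in memory block 3; 13 MB remain.
Put P7 (39 MB) in memory block 4; 25 MB remain.
Put P8 (11 MB) in memory block 4; 14 MB remain.
Put P9 (44 MB) in memory block 5; 20 MB remain.
Put P10 (15 MB) in memory block 5; 5 MB remain.
Put P11 (46 MB) in memory block 6; 18 MB remain.
Put P12 (34 MB) in memory block 7; 30 MB remain.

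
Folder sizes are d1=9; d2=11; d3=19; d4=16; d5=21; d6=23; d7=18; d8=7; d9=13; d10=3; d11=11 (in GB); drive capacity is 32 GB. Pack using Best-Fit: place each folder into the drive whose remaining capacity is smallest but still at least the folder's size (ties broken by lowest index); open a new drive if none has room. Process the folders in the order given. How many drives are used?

drive 1: place d1 (9 GB), 23 GB left
drive 1: place d2 (11 GB), 12 GB left
drive 2: place d3 (19 GB), 13 GB left
drive 3: place d4 (16 GB), 16 GB left
drive 4: place d5 (21 GB), 11 GB left
drive 5: place d6 (23 GB), 9 GB left
drive 6: place d7 (18 GB), 14 GB left
drive 5: place d8 (7 GB), 2 GB left
drive 2: place d9 (13 GB), 0 GB left
drive 4: place d10 (3 GB), 8 GB left
drive 1: place d11 (11 GB), 1 GB left
Final drives: [9,11,11] [19,13] [16] [21,3] [23,7] [18].

6 drives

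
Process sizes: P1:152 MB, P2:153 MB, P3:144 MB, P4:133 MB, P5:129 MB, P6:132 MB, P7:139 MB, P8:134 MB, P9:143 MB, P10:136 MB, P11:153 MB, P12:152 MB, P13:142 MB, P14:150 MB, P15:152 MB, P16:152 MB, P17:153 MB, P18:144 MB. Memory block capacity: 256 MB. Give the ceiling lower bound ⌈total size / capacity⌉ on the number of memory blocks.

11 memory blocks

Total size = 152 + 153 + 144 + 133 + 129 + 132 + 139 + 134 + 143 + 136 + 153 + 152 + 142 + 150 + 152 + 152 + 153 + 144 = 2593 MB.
⌈2593 / 256⌉ = 11.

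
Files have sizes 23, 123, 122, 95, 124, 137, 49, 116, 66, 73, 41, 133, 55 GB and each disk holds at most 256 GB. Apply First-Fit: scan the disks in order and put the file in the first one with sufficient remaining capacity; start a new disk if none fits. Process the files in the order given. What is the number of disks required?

5 disks

Put 23 GB in disk 1; 233 GB remain.
Put 123 GB in disk 1; 110 GB remain.
Put 122 GB in disk 2; 134 GB remain.
Put 95 GB in disk 1; 15 GB remain.
Put 124 GB in disk 2; 10 GB remain.
Put 137 GB in disk 3; 119 GB remain.
Put 49 GB in disk 3; 70 GB remain.
Put 116 GB in disk 4; 140 GB remain.
Put 66 GB in disk 3; 4 GB remain.
Put 73 GB in disk 4; 67 GB remain.
Put 41 GB in disk 4; 26 GB remain.
Put 133 GB in disk 5; 123 GB remain.
Put 55 GB in disk 5; 68 GB remain.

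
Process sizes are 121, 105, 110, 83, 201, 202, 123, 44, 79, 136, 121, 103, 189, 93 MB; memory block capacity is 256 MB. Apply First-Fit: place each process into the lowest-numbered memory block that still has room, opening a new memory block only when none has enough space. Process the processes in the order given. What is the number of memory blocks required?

8 memory blocks

memory block 1: place 121 MB, 135 MB left
memory block 1: place 105 MB, 30 MB left
memory block 2: place 110 MB, 146 MB left
memory block 2: place 83 MB, 63 MB left
memory block 3: place 201 MB, 55 MB left
memory block 4: place 202 MB, 54 MB left
memory block 5: place 123 MB, 133 MB left
memory block 2: place 44 MB, 19 MB left
memory block 5: place 79 MB, 54 MB left
memory block 6: place 136 MB, 120 MB left
memory block 7: place 121 MB, 135 MB left
memory block 6: place 103 MB, 17 MB left
memory block 8: place 189 MB, 67 MB left
memory block 7: place 93 MB, 42 MB left
Final memory blocks: [121,105] [110,83,44] [201] [202] [123,79] [136,103] [121,93] [189].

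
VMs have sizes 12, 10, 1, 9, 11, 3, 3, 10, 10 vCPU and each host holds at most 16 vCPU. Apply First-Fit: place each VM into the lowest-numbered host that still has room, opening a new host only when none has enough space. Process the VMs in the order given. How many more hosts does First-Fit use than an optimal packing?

First-Fit: [12,1,3] [10,3] [9] [11] [10] [10] → 6 hosts.
6 VMs exceed 8 vCPU (half the capacity), and no two of those can share a host, so at least 6 hosts are needed.
So 6 is already optimal.

0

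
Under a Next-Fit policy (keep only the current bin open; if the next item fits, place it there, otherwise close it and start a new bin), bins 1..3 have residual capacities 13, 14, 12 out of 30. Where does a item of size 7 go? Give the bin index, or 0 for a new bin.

Next-Fit only looks at bin 3, which has 12 free.
7 fits there.

3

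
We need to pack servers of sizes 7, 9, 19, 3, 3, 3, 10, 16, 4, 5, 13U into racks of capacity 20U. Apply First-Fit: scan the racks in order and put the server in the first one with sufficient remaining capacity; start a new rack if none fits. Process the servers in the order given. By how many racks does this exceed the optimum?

First-Fit: [7,9,3] [19] [3,3,10,4] [16] [5,13] → 5 racks.
Total size 92U; any packing needs at least ⌈92/20⌉ = 5 racks.
So 5 is already optimal.

0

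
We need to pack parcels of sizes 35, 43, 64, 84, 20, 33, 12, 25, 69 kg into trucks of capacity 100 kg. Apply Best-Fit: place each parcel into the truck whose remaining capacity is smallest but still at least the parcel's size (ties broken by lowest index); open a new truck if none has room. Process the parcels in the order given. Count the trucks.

truck 1: place 35 kg, 65 kg left
truck 1: place 43 kg, 22 kg left
truck 2: place 64 kg, 36 kg left
truck 3: place 84 kg, 16 kg left
truck 1: place 20 kg, 2 kg left
truck 2: place 33 kg, 3 kg left
truck 3: place 12 kg, 4 kg left
truck 4: place 25 kg, 75 kg left
truck 4: place 69 kg, 6 kg left

4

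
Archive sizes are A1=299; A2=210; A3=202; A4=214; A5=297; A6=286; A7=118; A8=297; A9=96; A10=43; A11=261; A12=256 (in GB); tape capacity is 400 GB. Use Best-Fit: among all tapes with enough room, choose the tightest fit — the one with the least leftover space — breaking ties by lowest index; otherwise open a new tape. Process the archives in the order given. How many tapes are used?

9

Put A1 (299 GB) in tape 1; 101 GB remain.
Put A2 (210 GB) in tape 2; 190 GB remain.
Put A3 (202 GB) in tape 3; 198 GB remain.
Put A4 (214 GB) in tape 4; 186 GB remain.
Put A5 (297 GB) in tape 5; 103 GB remain.
Put A6 (286 GB) in tape 6; 114 GB remain.
Put A7 (118 GB) in tape 4; 68 GB remain.
Put A8 (297 GB) in tape 7; 103 GB remain.
Put A9 (96 GB) in tape 1; 5 GB remain.
Put A10 (43 GB) in tape 4; 25 GB remain.
Put A11 (261 GB) in tape 8; 139 GB remain.
Put A12 (256 GB) in tape 9; 144 GB remain.
Final tapes: [299,96] [210] [202] [214,118,43] [297] [286] [297] [261] [256].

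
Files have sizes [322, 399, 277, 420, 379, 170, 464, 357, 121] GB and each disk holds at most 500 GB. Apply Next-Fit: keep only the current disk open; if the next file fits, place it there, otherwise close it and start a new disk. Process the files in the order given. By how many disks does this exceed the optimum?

1

Next-Fit: [322] [399] [277] [420] [379] [170] [464] [357,121] → 8 disks.
7 files exceed 250 GB (half the capacity), and no two of those can share a disk, so at least 7 disks are needed.
An optimal packing achieves that bound: [464] [420] [399] [379,121] [357] [322,170] [277] → 7 disks.
Excess: 8 − 7 = 1.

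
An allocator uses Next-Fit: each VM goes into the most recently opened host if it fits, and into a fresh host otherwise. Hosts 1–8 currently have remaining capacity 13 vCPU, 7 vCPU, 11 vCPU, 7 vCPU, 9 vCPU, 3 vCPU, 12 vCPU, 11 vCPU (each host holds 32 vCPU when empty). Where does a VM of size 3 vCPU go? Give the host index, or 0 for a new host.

Next-Fit only looks at host 8, which has 11 vCPU free.
3 vCPU fits there.

8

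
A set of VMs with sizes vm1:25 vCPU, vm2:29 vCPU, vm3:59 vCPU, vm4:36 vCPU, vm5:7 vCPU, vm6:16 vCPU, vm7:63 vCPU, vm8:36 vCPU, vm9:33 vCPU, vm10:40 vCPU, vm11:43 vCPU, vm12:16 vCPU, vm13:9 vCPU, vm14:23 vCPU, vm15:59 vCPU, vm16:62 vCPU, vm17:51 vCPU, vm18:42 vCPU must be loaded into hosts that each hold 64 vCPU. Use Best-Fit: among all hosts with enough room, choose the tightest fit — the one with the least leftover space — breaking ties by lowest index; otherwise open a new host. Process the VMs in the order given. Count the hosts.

Put vm1 (25 vCPU) in host 1; 39 vCPU remain.
Put vm2 (29 vCPU) in host 1; 10 vCPU remain.
Put vm3 (59 vCPU) in host 2; 5 vCPU remain.
Put vm4 (36 vCPU) in host 3; 28 vCPU remain.
Put vm5 (7 vCPU) in host 1; 3 vCPU remain.
Put vm6 (16 vCPU) in host 3; 12 vCPU remain.
Put vm7 (63 vCPU) in host 4; 1 vCPU remain.
Put vm8 (36 vCPU) in host 5; 28 vCPU remain.
Put vm9 (33 vCPU) in host 6; 31 vCPU remain.
Put vm10 (40 vCPU) in host 7; 24 vCPU remain.
Put vm11 (43 vCPU) in host 8; 21 vCPU remain.
Put vm12 (16 vCPU) in host 8; 5 vCPU remain.
Put vm13 (9 vCPU) in host 3; 3 vCPU remain.
Put vm14 (23 vCPU) in host 7; 1 vCPU remain.
Put vm15 (59 vCPU) in host 9; 5 vCPU remain.
Put vm16 (62 vCPU) in host 10; 2 vCPU remain.
Put vm17 (51 vCPU) in host 11; 13 vCPU remain.
Put vm18 (42 vCPU) in host 12; 22 vCPU remain.
Final hosts: [25,29,7] [59] [36,16,9] [63] [36] [33] [40,23] [43,16] [59] [62] [51] [42].

12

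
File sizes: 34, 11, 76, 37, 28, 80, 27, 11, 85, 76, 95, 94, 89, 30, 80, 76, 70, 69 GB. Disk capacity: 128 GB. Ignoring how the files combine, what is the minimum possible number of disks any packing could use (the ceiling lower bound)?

Total size = 34 + 11 + 76 + 37 + 28 + 80 + 27 + 11 + 85 + 76 + 95 + 94 + 89 + 30 + 80 + 76 + 70 + 69 = 1068 GB.
⌈1068 / 128⌉ = 9.

9 disks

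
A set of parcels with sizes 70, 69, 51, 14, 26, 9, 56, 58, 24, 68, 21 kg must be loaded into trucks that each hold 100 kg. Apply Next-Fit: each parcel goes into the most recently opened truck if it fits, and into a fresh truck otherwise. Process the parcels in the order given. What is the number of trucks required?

6 trucks

Put 70 kg in truck 1; 30 kg remain.
Put 69 kg in truck 2; 31 kg remain.
Put 51 kg in truck 3; 49 kg remain.
Put 14 kg in truck 3; 35 kg remain.
Put 26 kg in truck 3; 9 kg remain.
Put 9 kg in truck 3; 0 kg remain.
Put 56 kg in truck 4; 44 kg remain.
Put 58 kg in truck 5; 42 kg remain.
Put 24 kg in truck 5; 18 kg remain.
Put 68 kg in truck 6; 32 kg remain.
Put 21 kg in truck 6; 11 kg remain.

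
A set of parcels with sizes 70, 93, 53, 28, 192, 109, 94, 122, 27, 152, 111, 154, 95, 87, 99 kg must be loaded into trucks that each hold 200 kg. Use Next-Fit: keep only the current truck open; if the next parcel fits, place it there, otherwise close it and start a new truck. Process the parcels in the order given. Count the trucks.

70 kg → truck 1 (remaining 130 kg)
93 kg → truck 1 (remaining 37 kg)
53 kg → truck 2 (remaining 147 kg)
28 kg → truck 2 (remaining 119 kg)
192 kg → truck 3 (remaining 8 kg)
109 kg → truck 4 (remaining 91 kg)
94 kg → truck 5 (remaining 106 kg)
122 kg → truck 6 (remaining 78 kg)
27 kg → truck 6 (remaining 51 kg)
152 kg → truck 7 (remaining 48 kg)
111 kg → truck 8 (remaining 89 kg)
154 kg → truck 9 (remaining 46 kg)
95 kg → truck 10 (remaining 105 kg)
87 kg → truck 10 (remaining 18 kg)
99 kg → truck 11 (remaining 101 kg)

11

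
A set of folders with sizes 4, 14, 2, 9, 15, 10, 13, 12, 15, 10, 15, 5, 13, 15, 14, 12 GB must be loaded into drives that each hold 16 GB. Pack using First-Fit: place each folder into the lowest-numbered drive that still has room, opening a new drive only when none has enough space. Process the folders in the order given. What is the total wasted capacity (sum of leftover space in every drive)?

30

Put 4 GB in drive 1; 12 GB remain.
Put 14 GB in drive 2; 2 GB remain.
Put 2 GB in drive 1; 10 GB remain.
Put 9 GB in drive 1; 1 GB remain.
Put 15 GB in drive 3; 1 GB remain.
Put 10 GB in drive 4; 6 GB remain.
Put 13 GB in drive 5; 3 GB remain.
Put 12 GB in drive 6; 4 GB remain.
Put 15 GB in drive 7; 1 GB remain.
Put 10 GB in drive 8; 6 GB remain.
Put 15 GB in drive 9; 1 GB remain.
Put 5 GB in drive 4; 1 GB remain.
Put 13 GB in drive 10; 3 GB remain.
Put 15 GB in drive 11; 1 GB remain.
Put 14 GB in drive 12; 2 GB remain.
Put 12 GB in drive 13; 4 GB remain.
13 drives × 16 GB = 208 GB; used 178 GB; unused 30 GB.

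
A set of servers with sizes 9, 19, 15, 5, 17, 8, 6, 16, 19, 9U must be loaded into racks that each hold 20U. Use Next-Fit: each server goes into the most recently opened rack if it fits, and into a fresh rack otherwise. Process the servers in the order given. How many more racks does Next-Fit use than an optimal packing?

1

Next-Fit: [9] [19] [15,5] [17] [8,6] [16] [19] [9] → 8 racks.
Total size 123U; any packing needs at least ⌈123/20⌉ = 7 racks.
An optimal packing achieves that bound: [19] [19] [17] [16] [15,5] [9,9] [8,6] → 7 racks.
Excess: 8 − 7 = 1.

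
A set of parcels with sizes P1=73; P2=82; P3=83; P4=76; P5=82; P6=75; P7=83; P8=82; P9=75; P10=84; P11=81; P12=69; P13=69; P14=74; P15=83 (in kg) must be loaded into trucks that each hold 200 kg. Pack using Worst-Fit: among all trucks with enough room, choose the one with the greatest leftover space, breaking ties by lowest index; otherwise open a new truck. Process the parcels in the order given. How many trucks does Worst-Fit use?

8 trucks

Put P1 (73 kg) in truck 1; 127 kg remain.
Put P2 (82 kg) in truck 1; 45 kg remain.
Put P3 (83 kg) in truck 2; 117 kg remain.
Put P4 (76 kg) in truck 2; 41 kg remain.
Put P5 (82 kg) in truck 3; 118 kg remain.
Put P6 (75 kg) in truck 3; 43 kg remain.
Put P7 (83 kg) in truck 4; 117 kg remain.
Put P8 (82 kg) in truck 4; 35 kg remain.
Put P9 (75 kg) in truck 5; 125 kg remain.
Put P10 (84 kg) in truck 5; 41 kg remain.
Put P11 (81 kg) in truck 6; 119 kg remain.
Put P12 (69 kg) in truck 6; 50 kg remain.
Put P13 (69 kg) in truck 7; 131 kg remain.
Put P14 (74 kg) in truck 7; 57 kg remain.
Put P15 (83 kg) in truck 8; 117 kg remain.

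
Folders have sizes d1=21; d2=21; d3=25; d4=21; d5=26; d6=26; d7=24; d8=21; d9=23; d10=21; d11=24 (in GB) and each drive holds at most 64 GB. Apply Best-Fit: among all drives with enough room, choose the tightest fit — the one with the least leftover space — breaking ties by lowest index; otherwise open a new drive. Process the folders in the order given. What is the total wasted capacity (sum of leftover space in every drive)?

67

drive 1: place d1 (21 GB), 43 GB left
drive 1: place d2 (21 GB), 22 GB left
drive 2: place d3 (25 GB), 39 GB left
drive 1: place d4 (21 GB), 1 GB left
drive 2: place d5 (26 GB), 13 GB left
drive 3: place d6 (26 GB), 38 GB left
drive 3: place d7 (24 GB), 14 GB left
drive 4: place d8 (21 GB), 43 GB left
drive 4: place d9 (23 GB), 20 GB left
drive 5: place d10 (21 GB), 43 GB left
drive 5: place d11 (24 GB), 19 GB left
5 drives × 64 GB = 320 GB; used 253 GB; unused 67 GB.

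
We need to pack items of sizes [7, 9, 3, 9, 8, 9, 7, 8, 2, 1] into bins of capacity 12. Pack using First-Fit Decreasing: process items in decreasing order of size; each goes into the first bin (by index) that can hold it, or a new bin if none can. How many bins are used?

7 bins

Sorted descending: 9, 9, 9, 8, 8, 7, 7, 3, 2, 1.
Put 9 in bin 1; 3 remain.
Put 9 in bin 2; 3 remain.
Put 9 in bin 3; 3 remain.
Put 8 in bin 4; 4 remain.
Put 8 in bin 5; 4 remain.
Put 7 in bin 6; 5 remain.
Put 7 in bin 7; 5 remain.
Put 3 in bin 1; 0 remain.
Put 2 in bin 2; 1 remain.
Put 1 in bin 2; 0 remain.
Final bins: [9,3] [9,2,1] [9] [8] [8] [7] [7].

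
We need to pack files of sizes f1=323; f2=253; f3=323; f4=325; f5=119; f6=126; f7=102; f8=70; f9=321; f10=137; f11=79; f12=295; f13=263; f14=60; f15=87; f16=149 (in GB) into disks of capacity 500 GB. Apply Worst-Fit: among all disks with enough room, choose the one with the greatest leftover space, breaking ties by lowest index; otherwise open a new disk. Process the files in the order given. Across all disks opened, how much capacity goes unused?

disk 1: place f1 (323 GB), 177 GB left
disk 2: place f2 (253 GB), 247 GB left
disk 3: place f3 (323 GB), 177 GB left
disk 4: place f4 (325 GB), 175 GB left
disk 2: place f5 (119 GB), 128 GB left
disk 1: place f6 (126 GB), 51 GB left
disk 3: place f7 (102 GB), 75 GB left
disk 4: place f8 (70 GB), 105 GB left
disk 5: place f9 (321 GB), 179 GB left
disk 5: place f10 (137 GB), 42 GB left
disk 2: place f11 (79 GB), 49 GB left
disk 6: place f12 (295 GB), 205 GB left
disk 7: place f13 (263 GB), 237 GB left
disk 7: place f14 (60 GB), 177 GB left
disk 6: place f15 (87 GB), 118 GB left
disk 7: place f16 (149 GB), 28 GB left
7 disks × 500 GB = 3500 GB; used 3032 GB; unused 468 GB.

468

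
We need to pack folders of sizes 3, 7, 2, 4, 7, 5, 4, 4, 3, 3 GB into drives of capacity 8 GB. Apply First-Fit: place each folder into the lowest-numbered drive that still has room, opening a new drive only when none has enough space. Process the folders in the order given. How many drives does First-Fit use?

6 drives

drive 1: place 3 GB, 5 GB left
drive 2: place 7 GB, 1 GB left
drive 1: place 2 GB, 3 GB left
drive 3: place 4 GB, 4 GB left
drive 4: place 7 GB, 1 GB left
drive 5: place 5 GB, 3 GB left
drive 3: place 4 GB, 0 GB left
drive 6: place 4 GB, 4 GB left
drive 1: place 3 GB, 0 GB left
drive 5: place 3 GB, 0 GB left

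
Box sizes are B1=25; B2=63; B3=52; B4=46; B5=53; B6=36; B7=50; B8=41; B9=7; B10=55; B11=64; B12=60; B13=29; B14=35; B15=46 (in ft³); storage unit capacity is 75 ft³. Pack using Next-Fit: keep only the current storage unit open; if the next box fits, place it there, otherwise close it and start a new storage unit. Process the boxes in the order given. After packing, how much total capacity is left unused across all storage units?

storage unit 1: place B1 (25 ft³), 50 ft³ left
storage unit 2: place B2 (63 ft³), 12 ft³ left
storage unit 3: place B3 (52 ft³), 23 ft³ left
storage unit 4: place B4 (46 ft³), 29 ft³ left
storage unit 5: place B5 (53 ft³), 22 ft³ left
storage unit 6: place B6 (36 ft³), 39 ft³ left
storage unit 7: place B7 (50 ft³), 25 ft³ left
storage unit 8: place B8 (41 ft³), 34 ft³ left
storage unit 8: place B9 (7 ft³), 27 ft³ left
storage unit 9: place B10 (55 ft³), 20 ft³ left
storage unit 10: place B11 (64 ft³), 11 ft³ left
storage unit 11: place B12 (60 ft³), 15 ft³ left
storage unit 12: place B13 (29 ft³), 46 ft³ left
storage unit 12: place B14 (35 ft³), 11 ft³ left
storage unit 13: place B15 (46 ft³), 29 ft³ left
13 storage units × 75 ft³ = 975 ft³; used 662 ft³; unused 313 ft³.

313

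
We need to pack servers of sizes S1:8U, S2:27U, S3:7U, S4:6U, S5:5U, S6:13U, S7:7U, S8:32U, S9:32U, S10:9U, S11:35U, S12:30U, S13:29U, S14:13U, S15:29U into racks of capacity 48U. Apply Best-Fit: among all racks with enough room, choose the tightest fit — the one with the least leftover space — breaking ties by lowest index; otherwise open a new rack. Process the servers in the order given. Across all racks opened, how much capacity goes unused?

102

rack 1: place S1 (8U), 40U left
rack 1: place S2 (27U), 13U left
rack 1: place S3 (7U), 6U left
rack 1: place S4 (6U), 0U left
rack 2: place S5 (5U), 43U left
rack 2: place S6 (13U), 30U left
rack 2: place S7 (7U), 23U left
rack 3: place S8 (32U), 16U left
rack 4: place S9 (32U), 16U left
rack 3: place S10 (9U), 7U left
rack 5: place S11 (35U), 13U left
rack 6: place S12 (30U), 18U left
rack 7: place S13 (29U), 19U left
rack 5: place S14 (13U), 0U left
rack 8: place S15 (29U), 19U left
8 racks × 48U = 384U; used 282U; unused 102U.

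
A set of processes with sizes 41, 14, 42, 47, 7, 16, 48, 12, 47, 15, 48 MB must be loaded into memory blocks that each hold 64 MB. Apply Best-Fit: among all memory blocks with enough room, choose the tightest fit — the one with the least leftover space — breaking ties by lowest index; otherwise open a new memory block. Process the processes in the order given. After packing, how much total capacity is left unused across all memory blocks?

47

memory block 1: place 41 MB, 23 MB left
memory block 1: place 14 MB, 9 MB left
memory block 2: place 42 MB, 22 MB left
memory block 3: place 47 MB, 17 MB left
memory block 1: place 7 MB, 2 MB left
memory block 3: place 16 MB, 1 MB left
memory block 4: place 48 MB, 16 MB left
memory block 4: place 12 MB, 4 MB left
memory block 5: place 47 MB, 17 MB left
memory block 5: place 15 MB, 2 MB left
memory block 6: place 48 MB, 16 MB left
6 memory blocks × 64 MB = 384 MB; used 337 MB; unused 47 MB.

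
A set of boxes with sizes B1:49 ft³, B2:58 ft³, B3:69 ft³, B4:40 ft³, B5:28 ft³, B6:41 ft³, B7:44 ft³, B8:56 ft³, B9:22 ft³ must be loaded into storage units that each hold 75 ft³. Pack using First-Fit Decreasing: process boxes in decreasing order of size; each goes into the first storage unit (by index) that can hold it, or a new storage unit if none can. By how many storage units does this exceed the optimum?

First-Fit Decreasing: [69] [58] [56] [49,22] [44,28] [41] [40] → 7 storage units.
7 boxes exceed 37.5 ft³ (half the capacity), and no two of those can share a storage unit, so at least 7 storage units are needed.
So 7 is already optimal.

0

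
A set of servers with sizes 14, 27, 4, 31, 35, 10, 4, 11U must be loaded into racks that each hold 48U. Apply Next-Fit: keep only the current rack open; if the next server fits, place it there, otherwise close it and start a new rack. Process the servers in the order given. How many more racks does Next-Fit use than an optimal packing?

1

Next-Fit: [14,27,4] [31] [35,10] [4,11] → 4 racks.
Total size 136U; any packing needs at least ⌈136/48⌉ = 3 racks.
An optimal packing achieves that bound: [35,11] [31,14] [27,10,4,4] → 3 racks.
Excess: 4 − 3 = 1.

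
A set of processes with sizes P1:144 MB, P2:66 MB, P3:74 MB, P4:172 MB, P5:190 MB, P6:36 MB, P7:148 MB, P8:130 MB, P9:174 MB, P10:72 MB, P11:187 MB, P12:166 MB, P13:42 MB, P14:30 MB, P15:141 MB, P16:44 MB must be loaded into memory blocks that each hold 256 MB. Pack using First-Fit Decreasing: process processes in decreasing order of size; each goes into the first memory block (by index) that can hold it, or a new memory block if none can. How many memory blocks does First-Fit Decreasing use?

Sorted descending: 190, 187, 174, 172, 166, 148, 144, 141, 130, 74, 72, 66, 44, 42, 36, 30.
Put 190 MB in memory block 1; 66 MB remain.
Put 187 MB in memory block 2; 69 MB remain.
Put 174 MB in memory block 3; 82 MB remain.
Put 172 MB in memory block 4; 84 MB remain.
Put 166 MB in memory block 5; 90 MB remain.
Put 148 MB in memory block 6; 108 MB remain.
Put 144 MB in memory block 7; 112 MB remain.
Put 141 MB in memory block 8; 115 MB remain.
Put 130 MB in memory block 9; 126 MB remain.
Put 74 MB in memory block 3; 8 MB remain.
Put 72 MB in memory block 4; 12 MB remain.
Put 66 MB in memory block 1; 0 MB remain.
Put 44 MB in memory block 2; 25 MB remain.
Put 42 MB in memory block 5; 48 MB remain.
Put 36 MB in memory block 5; 12 MB remain.
Put 30 MB in memory block 6; 78 MB remain.
Final memory blocks: [190,66] [187,44] [174,74] [172,72] [166,42,36] [148,30] [144] [141] [130].

9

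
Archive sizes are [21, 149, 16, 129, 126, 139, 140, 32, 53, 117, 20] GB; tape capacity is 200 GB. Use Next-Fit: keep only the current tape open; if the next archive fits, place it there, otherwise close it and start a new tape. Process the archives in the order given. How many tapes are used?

tape 1: place 21 GB, 179 GB left
tape 1: place 149 GB, 30 GB left
tape 1: place 16 GB, 14 GB left
tape 2: place 129 GB, 71 GB left
tape 3: place 126 GB, 74 GB left
tape 4: place 139 GB, 61 GB left
tape 5: place 140 GB, 60 GB left
tape 5: place 32 GB, 28 GB left
tape 6: place 53 GB, 147 GB left
tape 6: place 117 GB, 30 GB left
tape 6: place 20 GB, 10 GB left

6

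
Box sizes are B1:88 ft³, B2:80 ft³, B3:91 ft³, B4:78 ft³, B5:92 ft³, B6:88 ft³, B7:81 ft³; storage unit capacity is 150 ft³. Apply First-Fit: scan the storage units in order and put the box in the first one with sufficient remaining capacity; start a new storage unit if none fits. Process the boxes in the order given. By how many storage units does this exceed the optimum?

First-Fit: [88] [80] [91] [78] [92] [88] [81] → 7 storage units.
7 boxes exceed 75 ft³ (half the capacity), and no two of those can share a storage unit, so at least 7 storage units are needed.
So 7 is already optimal.

0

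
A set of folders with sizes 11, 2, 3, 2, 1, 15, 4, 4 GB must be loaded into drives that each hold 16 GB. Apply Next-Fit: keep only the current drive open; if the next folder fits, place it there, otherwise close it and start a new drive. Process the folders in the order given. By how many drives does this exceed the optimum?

Next-Fit: [11,2,3] [2,1] [15] [4,4] → 4 drives.
Total size 42 GB; any packing needs at least ⌈42/16⌉ = 3 drives.
An optimal packing achieves that bound: [15,1] [11,4] [4,3,2,2] → 3 drives.
Excess: 4 − 3 = 1.

1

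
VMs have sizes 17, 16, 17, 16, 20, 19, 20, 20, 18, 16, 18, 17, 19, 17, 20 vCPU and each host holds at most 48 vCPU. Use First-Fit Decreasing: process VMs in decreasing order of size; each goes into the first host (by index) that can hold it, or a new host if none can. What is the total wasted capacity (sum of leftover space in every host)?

66

Sorted descending: 20, 20, 20, 20, 19, 19, 18, 18, 17, 17, 17, 17, 16, 16, 16.
Put 20 vCPU in host 1; 28 vCPU remain.
Put 20 vCPU in host 1; 8 vCPU remain.
Put 20 vCPU in host 2; 28 vCPU remain.
Put 20 vCPU in host 2; 8 vCPU remain.
Put 19 vCPU in host 3; 29 vCPU remain.
Put 19 vCPU in host 3; 10 vCPU remain.
Put 18 vCPU in host 4; 30 vCPU remain.
Put 18 vCPU in host 4; 12 vCPU remain.
Put 17 vCPU in host 5; 31 vCPU remain.
Put 17 vCPU in host 5; 14 vCPU remain.
Put 17 vCPU in host 6; 31 vCPU remain.
Put 17 vCPU in host 6; 14 vCPU remain.
Put 16 vCPU in host 7; 32 vCPU remain.
Put 16 vCPU in host 7; 16 vCPU remain.
Put 16 vCPU in host 7; 0 vCPU remain.
7 hosts × 48 vCPU = 336 vCPU; used 270 vCPU; unused 66 vCPU.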